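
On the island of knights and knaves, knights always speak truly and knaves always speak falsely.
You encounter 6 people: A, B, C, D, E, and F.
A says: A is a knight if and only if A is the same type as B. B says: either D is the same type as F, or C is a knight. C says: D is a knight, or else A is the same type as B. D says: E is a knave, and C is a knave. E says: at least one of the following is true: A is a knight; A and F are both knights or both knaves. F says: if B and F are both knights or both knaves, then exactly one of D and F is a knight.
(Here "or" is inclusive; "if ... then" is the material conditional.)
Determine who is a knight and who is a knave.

A is a knight, so "A is a knight if and only if A is the same type as B" must be True — and it is.
B is a knight, and the claim "either D is the same type as F, or C is a knight" is indeed True.
Since C is a knight, "D is a knight, or else A is the same type as B" needs to be True, which holds.
Since D is a knave, "E is a knave, and C is a knave" needs to be False, which holds.
E is a knight, so "at least one of the following is true: A is a knight; A and F are both knights or both knaves" must be True — and it is.
F is a knight; "if B and F are both knights or both knaves, then exactly one of D and F is a knight" is True, as required.

A is a knight, B is a knight, C is a knight, D is a knave, E is a knight, and F is a knight.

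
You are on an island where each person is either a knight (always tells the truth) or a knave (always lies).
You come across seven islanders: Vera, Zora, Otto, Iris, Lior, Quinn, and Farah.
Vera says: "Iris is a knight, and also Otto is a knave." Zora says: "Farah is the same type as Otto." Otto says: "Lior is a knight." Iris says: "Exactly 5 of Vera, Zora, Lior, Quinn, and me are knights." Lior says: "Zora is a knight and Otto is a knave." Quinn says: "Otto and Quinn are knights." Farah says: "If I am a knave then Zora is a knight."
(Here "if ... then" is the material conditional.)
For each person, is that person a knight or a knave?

Vera is a knave, Zora is a knave, Otto is a knave, Iris is a knave, Lior is a knave, Quinn is a knave, and Farah is a knight.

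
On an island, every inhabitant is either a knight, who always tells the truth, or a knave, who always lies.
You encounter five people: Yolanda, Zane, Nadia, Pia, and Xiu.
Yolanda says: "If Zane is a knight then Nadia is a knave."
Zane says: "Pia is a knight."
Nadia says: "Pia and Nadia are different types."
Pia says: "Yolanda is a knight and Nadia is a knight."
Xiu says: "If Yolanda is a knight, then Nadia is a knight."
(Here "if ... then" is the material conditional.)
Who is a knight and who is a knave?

Yolanda is a knight, Zane is a knave, Nadia is a knave, Pia is a knave, and Xiu is a knave.

Yolanda is a knight, so "if Zane is a knight then Nadia is a knave" must be true — and it is.
Zane is a knave, so "Pia is a knight" must be false — and it is.
As a knave, Nadia's statement "Pia and Nadia are different types" should be false; it is.
Pia is a knave; "Yolanda is a knight and Nadia is a knight" is false, as required.
As a knave, Xiu's statement "if Yolanda is a knight, then Nadia is a knight" should be false; it is.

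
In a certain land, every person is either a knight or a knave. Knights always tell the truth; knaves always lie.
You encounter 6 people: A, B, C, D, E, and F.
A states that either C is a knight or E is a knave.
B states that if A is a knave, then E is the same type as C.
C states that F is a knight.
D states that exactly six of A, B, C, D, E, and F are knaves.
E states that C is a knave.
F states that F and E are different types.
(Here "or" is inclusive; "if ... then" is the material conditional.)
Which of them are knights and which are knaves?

Knights: A, B, C, and F. Knaves: D and E.

As a knight, A's statement "either C is a knight or E is a knave" should be True; it is.
As a knight, B's statement "if A is a knave, then E is the same type as C" should be True; it is.
As a knight, C's statement "F is a knight" should be True; it is.
Since D is a knave, "exactly six of A, B, C, D, E, and F are knaves" needs to be False, which holds.
Since E is a knave, "C is a knave" needs to be False, which holds.
F is a knight, and the claim "F and E are different types" is indeed True.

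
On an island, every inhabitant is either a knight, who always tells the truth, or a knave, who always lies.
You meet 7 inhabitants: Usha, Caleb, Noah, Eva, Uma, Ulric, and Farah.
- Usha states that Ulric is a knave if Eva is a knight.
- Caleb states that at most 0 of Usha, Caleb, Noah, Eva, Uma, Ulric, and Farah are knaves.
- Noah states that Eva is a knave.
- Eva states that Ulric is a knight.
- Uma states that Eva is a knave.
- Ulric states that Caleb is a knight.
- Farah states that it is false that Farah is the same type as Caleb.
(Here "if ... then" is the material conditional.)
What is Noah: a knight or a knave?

Noah is a knight.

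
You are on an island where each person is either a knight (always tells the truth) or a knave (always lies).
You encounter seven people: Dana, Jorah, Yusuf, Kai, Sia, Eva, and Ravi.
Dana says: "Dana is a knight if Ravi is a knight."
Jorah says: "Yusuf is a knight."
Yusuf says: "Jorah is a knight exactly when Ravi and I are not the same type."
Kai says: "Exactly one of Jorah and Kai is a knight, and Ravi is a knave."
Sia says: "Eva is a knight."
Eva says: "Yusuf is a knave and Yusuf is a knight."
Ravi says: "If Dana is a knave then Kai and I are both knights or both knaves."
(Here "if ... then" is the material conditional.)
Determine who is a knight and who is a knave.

Dana is a knight, so "Dana is a knight if Ravi is a knight" must be true — and it is.
Jorah is a knave; "Yusuf is a knight" is False, as required.
Yusuf is a knave, so "Jorah is a knight exactly when Ravi and I are not the same type" must be False — and it is.
Since Kai is a knave, "exactly one of Jorah and Kai is a knight, and Ravi is a knave" needs to be False, which holds.
Since Sia is a knave, "Eva is a knight" needs to be False, which holds.
Eva is a knave; "Yusuf is a knave and Yusuf is a knight" is False, as required.
Since Ravi is a knight, "if Dana is a knave then Kai and I are both knights or both knaves" needs to be true, which holds.

Dana is a knight, Jorah is a knave, Yusuf is a knave, Kai is a knave, Sia is a knave, Eva is a knave, and Ravi is a knight.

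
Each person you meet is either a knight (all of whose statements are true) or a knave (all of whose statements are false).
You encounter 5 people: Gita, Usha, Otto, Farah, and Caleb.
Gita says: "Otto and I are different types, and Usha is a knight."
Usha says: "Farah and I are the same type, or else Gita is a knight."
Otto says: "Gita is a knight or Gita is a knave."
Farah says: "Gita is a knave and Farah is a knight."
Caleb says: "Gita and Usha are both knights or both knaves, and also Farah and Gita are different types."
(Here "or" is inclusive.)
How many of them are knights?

The unique consistent assignment is Gita=knave, Usha=knave, Otto=knight, Farah=knight, Caleb=knight.
That has 3 knights.

3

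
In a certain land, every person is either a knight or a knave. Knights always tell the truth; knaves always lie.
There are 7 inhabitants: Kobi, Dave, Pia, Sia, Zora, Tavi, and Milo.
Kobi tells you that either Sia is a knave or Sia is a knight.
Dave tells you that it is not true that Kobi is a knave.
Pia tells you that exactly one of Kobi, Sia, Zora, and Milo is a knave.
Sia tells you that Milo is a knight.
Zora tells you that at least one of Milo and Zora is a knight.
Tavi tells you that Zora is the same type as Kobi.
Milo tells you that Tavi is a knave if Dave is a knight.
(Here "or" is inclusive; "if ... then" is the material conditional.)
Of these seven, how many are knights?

The unique consistent assignment is Kobi=knight, Dave=knight, Pia=knave, Sia=knave, Zora=knight, Tavi=knight, Milo=knave.
That has 4 knights.

4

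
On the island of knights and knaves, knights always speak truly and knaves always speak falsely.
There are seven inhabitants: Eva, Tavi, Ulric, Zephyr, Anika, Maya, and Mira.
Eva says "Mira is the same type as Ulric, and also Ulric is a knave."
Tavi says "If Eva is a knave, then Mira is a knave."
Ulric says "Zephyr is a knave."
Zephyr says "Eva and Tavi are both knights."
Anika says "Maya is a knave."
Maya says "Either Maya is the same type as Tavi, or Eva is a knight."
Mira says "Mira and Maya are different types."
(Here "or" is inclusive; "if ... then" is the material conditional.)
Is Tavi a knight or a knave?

Consistent assignments: {Eva=knave, Tavi=knight, Ulric=knight, Zephyr=knave, Anika=knight, Maya=knave, Mira=knave}
In every consistent assignment, Tavi is a knight.

Tavi is a knight.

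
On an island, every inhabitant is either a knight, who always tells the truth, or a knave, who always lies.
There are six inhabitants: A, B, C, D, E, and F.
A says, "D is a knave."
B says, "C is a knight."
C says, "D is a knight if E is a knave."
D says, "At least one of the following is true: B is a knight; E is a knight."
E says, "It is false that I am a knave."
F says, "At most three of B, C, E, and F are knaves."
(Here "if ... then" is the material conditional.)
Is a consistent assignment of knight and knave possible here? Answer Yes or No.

Yes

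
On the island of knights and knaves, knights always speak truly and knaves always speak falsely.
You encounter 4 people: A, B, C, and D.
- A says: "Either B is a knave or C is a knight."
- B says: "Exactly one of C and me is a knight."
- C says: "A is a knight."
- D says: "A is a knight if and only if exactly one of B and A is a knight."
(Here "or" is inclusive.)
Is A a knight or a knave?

A is a knave.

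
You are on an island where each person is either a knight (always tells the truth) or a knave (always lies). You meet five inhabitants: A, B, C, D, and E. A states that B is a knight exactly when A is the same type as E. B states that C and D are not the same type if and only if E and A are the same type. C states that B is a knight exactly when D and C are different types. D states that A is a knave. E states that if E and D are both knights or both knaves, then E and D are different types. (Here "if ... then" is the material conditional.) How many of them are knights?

4

The unique consistent assignment is A=knight, B=knight, C=knight, D=knave, E=knight.
That has 4 knights.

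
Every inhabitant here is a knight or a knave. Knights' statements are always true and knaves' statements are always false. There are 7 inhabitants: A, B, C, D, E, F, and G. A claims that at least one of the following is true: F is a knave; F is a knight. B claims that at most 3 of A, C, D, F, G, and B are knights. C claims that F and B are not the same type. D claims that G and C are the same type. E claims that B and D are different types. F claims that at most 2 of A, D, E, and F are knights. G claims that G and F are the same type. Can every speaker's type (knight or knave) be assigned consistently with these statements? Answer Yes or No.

No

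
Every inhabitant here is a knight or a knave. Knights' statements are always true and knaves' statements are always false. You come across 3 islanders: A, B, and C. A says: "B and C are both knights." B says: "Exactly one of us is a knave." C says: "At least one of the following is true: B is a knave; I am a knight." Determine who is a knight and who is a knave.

Suppose A is a knight. Then A's statement "B and C are both knights" would have to be true. Checking the 4 ways to assign the others, none is consistent with every speaker.
(For instance, with B=knave, C=knight, A's claim "B and C are both knights" comes out false where it would need to be true.)
So A must be a knave, making "B and C are both knights" false. Taking A=knave, B=knave, C=knight, each remaining statement checks out:
  B (knave): "exactly one of us is a knave" — false. ✓
  C (knight): "at least one of the following is true: B is a knave; I am a knight" — true. ✓
This is the unique consistent assignment.

A is a knave, B is a knave, and C is a knight.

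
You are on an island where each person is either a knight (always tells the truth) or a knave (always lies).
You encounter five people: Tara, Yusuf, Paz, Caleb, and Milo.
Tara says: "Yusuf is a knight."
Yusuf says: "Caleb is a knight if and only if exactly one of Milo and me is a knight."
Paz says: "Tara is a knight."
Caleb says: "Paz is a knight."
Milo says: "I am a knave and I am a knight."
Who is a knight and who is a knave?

Tara is a knight, so "Yusuf is a knight" must be True — and it is.
As a knight, Yusuf's statement "Caleb is a knight if and only if exactly one of Milo and me is a knight" should be True; it is.
Paz is a knight; "Tara is a knight" is True, as required.
Caleb is a knight, so "Paz is a knight" must be True — and it is.
As a knave, Milo's statement "I am a knave and I am a knight" should be false; it is.

Knights: Tara, Yusuf, Paz, and Caleb. Knaves: Milo.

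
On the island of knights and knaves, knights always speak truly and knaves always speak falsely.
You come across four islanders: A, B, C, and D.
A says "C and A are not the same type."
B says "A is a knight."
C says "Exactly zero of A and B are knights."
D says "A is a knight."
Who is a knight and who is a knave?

A is a knight, B is a knight, C is a knave, and D is a knight.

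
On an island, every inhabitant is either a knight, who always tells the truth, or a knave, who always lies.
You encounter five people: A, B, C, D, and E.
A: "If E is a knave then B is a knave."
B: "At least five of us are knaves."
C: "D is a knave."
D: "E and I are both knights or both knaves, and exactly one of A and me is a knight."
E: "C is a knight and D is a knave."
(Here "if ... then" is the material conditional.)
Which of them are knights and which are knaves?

A is a knight, B is a knave, C is a knight, D is a knave, and E is a knight.

Suppose A is a knave. Then A's statement "if E is a knave then B is a knave" would have to be false. Checking the 16 ways to assign the others, none is consistent with every speaker.
(For instance, with B=knave, C=knight, D=knave, E=knight, A's claim "if E is a knave then B is a knave" comes out true where it would need to be false.)
So A must be a knight, making "if E is a knave then B is a knave" true. Taking A=knight, B=knave, C=knight, D=knave, E=knight, each remaining statement checks out:
  B (knave): "at least five of us are knaves" — false. ✓
  C (knight): "D is a knave" — true. ✓
  D (knave): "E and I are both knights or both knaves, and exactly one of A and me is a knight" — false. ✓
  E (knight): "C is a knight and D is a knave" — true. ✓
This is the unique consistent assignment.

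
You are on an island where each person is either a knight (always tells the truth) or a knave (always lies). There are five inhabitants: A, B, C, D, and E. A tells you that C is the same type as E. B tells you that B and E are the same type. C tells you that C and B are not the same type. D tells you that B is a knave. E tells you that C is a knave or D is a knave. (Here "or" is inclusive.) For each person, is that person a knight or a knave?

As a knave, A's statement "C is the same type as E" should be False; it is.
Since B is a knave, "B and E are the same type" needs to be False, which holds.
As a knave, C's statement "C and B are not the same type" should be False; it is.
Since D is a knight, "B is a knave" needs to be True, which holds.
E is a knight, and the claim "C is a knave or D is a knave" is indeed True.

A is a knave, B is a knave, C is a knave, D is a knight, and E is a knight.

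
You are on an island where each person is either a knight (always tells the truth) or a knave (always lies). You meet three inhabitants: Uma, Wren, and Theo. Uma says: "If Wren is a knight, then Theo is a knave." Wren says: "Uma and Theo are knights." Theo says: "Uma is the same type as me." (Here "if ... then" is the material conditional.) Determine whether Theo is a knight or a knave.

Theo is a knave.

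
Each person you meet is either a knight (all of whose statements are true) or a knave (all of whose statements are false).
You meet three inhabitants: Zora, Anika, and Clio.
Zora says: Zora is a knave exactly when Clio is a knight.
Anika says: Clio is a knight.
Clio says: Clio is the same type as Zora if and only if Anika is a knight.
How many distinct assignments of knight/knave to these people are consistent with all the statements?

1

Consistent assignments:
  Zora=knave, Anika=knave, Clio=knave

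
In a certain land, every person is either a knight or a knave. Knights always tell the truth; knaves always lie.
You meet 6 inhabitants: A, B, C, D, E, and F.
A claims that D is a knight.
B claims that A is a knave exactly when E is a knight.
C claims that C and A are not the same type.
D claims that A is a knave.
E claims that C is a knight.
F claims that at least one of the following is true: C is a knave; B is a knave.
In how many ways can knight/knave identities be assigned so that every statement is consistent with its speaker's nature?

0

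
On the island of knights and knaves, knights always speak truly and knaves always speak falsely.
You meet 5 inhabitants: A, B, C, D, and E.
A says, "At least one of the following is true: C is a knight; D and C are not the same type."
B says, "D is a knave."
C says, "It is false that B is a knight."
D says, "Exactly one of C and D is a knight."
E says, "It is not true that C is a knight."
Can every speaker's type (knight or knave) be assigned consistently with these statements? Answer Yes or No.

Yes

One consistent assignment: A=knave, B=knight, C=knave, D=knave, E=knight.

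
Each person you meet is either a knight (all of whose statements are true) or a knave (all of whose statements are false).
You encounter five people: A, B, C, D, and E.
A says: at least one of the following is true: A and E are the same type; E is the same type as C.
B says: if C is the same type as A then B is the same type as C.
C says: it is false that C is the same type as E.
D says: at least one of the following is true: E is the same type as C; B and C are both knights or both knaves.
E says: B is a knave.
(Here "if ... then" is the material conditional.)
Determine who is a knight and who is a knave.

A is a knight, B is a knight, C is a knave, D is a knight, and E is a knave.

Suppose A is a knave. Then A's statement "at least one of the following is true: A and E are the same type; E is the same type as C" would have to be false. Checking the 16 ways to assign the others, none is consistent with every speaker.
(For instance, with B=knight, C=knave, D=knight, E=knave, A's claim "at least one of the following is true: A and E are the same type; E is the same type as C" comes out true where it would need to be false.)
So A must be a knight, making "at least one of the following is true: A and E are the same type; E is the same type as C" true. Taking A=knight, B=knight, C=knave, D=knight, E=knave, each remaining statement checks out:
  B (knight): "if C is the same type as A then B is the same type as C" — true. ✓
  C (knave): "it is false that C is the same type as E" — false. ✓
  D (knight): "at least one of the following is true: E is the same type as C; B and C are both knights or both knaves" — true. ✓
  E (knave): "B is a knave" — false. ✓
This is the unique consistent assignment.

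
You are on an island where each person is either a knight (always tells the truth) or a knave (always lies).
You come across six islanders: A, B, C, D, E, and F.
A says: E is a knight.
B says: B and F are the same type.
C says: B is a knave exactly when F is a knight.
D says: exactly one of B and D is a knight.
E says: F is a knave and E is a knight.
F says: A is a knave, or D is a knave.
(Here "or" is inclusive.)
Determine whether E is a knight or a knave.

E is a knave.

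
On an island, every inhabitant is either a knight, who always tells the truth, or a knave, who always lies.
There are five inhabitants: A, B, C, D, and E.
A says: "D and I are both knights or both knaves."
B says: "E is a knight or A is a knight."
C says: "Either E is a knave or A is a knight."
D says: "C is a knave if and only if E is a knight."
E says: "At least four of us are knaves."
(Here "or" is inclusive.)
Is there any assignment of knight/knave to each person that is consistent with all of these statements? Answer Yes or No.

Yes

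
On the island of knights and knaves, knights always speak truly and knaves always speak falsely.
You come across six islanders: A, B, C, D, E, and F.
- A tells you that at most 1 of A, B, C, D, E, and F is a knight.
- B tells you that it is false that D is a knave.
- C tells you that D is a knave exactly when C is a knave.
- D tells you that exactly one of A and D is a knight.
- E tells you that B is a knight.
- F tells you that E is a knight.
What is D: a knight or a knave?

D is a knight.

Consistent assignments: {A=knave, B=knight, C=knight, D=knight, E=knight, F=knight}; {A=knave, B=knight, C=knave, D=knight, E=knight, F=knight}
In every consistent assignment, D is a knight.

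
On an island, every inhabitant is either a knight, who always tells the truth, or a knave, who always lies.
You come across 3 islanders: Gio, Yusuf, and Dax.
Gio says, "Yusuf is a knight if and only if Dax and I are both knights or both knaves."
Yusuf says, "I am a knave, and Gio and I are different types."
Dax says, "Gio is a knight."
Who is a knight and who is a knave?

Gio is a knave, Yusuf is a knave, and Dax is a knave.

Suppose Gio is a knight. Then Gio's statement "Yusuf is a knight if and only if Dax and I are both knights or both knaves" would have to be true. Checking the 4 ways to assign the others, none is consistent with every speaker.
(For instance, with Yusuf=knave, Dax=knave, Yusuf's claim "I am a knave, and Gio and I are different types" comes out true where it would need to be false.)
So Gio must be a knave, making "Yusuf is a knight if and only if Dax and I are both knights or both knaves" false. Taking Gio=knave, Yusuf=knave, Dax=knave, each remaining statement checks out:
  Yusuf (knave): "I am a knave, and Gio and I are different types" — false. ✓
  Dax (knave): "Gio is a knight" — false. ✓
This is the unique consistent assignment.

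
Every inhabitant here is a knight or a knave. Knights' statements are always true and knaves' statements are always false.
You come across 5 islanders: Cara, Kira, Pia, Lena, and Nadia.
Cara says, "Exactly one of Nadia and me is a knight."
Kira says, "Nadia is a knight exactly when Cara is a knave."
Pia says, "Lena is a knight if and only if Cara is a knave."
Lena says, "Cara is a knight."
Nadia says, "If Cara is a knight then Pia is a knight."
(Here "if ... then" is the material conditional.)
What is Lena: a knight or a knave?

Lena is a knight.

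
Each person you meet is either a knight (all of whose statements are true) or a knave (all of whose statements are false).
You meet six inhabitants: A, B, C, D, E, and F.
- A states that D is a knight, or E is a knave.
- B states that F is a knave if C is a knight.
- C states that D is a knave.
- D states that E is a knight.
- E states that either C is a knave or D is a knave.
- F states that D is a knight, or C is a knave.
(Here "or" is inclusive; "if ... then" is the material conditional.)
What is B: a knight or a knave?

B is a knight.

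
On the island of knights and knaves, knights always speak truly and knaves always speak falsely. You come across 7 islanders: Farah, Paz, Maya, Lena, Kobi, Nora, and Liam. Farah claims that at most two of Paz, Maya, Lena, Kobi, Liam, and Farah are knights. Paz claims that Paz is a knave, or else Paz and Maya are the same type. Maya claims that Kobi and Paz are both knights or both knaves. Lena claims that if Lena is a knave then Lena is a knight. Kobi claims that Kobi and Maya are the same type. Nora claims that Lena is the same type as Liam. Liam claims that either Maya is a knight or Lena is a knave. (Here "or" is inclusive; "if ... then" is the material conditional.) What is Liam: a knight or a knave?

Liam is a knight.

Consistent assignments: {Farah=knave, Paz=knight, Maya=knight, Lena=knight, Kobi=knight, Nora=knight, Liam=knight}; {Farah=knave, Paz=knight, Maya=knight, Lena=knave, Kobi=knight, Nora=knave, Liam=knight}
In every consistent assignment, Liam is a knight.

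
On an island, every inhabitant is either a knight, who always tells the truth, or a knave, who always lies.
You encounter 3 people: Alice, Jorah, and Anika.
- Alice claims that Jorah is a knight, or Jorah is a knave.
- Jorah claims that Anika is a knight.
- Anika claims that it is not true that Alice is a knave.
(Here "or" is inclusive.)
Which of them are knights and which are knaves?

Alice is a knight, Jorah is a knight, and Anika is a knight.

Suppose Alice is a knave. Then Alice's statement "Jorah is a knight, or Jorah is a knave" would have to be false. Checking the 4 ways to assign the others, none is consistent with every speaker.
(For instance, with Jorah=knight, Anika=knight, Alice's claim "Jorah is a knight, or Jorah is a knave" comes out true where it would need to be false.)
So Alice must be a knight, making "Jorah is a knight, or Jorah is a knave" true. Taking Alice=knight, Jorah=knight, Anika=knight, each remaining statement checks out:
  Jorah (knight): "Anika is a knight" — true. ✓
  Anika (knight): "it is not true that Alice is a knave" — true. ✓
This is the unique consistent assignment.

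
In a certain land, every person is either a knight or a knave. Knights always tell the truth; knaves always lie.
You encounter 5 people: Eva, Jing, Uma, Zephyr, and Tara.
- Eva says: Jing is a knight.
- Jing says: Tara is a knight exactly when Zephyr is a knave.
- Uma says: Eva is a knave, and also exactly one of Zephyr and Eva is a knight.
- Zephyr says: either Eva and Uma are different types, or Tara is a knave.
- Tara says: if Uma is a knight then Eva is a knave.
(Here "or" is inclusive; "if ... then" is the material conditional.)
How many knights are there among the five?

3

The unique consistent assignment is Eva=knave, Jing=knave, Uma=knight, Zephyr=knight, Tara=knight.
That has 3 knights.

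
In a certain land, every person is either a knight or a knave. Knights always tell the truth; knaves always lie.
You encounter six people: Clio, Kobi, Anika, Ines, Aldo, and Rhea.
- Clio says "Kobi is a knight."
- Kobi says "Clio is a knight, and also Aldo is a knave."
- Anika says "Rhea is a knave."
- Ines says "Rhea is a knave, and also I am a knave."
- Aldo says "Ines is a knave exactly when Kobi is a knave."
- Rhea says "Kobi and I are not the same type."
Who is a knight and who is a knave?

Clio is a knave, Kobi is a knave, Anika is a knave, Ines is a knave, Aldo is a knight, and Rhea is a knight.

Clio is a knave, so "Kobi is a knight" must be False — and it is.
Kobi (knave): "Clio is a knight, and also Aldo is a knave" — False. ✓
Anika is a knave; "Rhea is a knave" is False, as required.
Ines is a knave, and the claim "Rhea is a knave, and also I am a knave" is indeed False.
Aldo (knight): "Ines is a knave exactly when Kobi is a knave" — true. ✓
Rhea is a knight, and the claim "Kobi and I are not the same type" is indeed true.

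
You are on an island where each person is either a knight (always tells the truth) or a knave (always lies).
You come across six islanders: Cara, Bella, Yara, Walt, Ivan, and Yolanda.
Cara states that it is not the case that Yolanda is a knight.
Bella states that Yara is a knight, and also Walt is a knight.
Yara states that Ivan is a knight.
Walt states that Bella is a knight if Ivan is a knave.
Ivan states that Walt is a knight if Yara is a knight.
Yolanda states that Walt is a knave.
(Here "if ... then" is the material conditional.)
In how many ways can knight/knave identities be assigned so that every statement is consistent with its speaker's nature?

1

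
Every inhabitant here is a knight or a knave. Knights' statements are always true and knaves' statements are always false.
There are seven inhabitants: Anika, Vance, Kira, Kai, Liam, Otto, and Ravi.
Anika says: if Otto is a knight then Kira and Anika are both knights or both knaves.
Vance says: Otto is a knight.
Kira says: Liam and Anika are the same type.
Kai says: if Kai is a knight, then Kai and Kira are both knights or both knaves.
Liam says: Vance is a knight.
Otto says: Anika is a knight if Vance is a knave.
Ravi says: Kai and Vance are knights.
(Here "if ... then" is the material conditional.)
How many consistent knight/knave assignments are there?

1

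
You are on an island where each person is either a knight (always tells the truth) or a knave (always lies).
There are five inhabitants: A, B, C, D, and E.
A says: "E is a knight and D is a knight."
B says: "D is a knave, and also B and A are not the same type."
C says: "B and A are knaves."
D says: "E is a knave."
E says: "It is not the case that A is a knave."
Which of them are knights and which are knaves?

A is a knave, B is a knave, C is a knight, D is a knight, and E is a knave.

As a knave, A's statement "E is a knight and D is a knight" should be false; it is.
B is a knave; "D is a knave, and also B and A are not the same type" is false, as required.
C (knight): "B and A are knaves" — True. ✓
D (knight): "E is a knave" — True. ✓
E (knave): "it is not the case that A is a knave" — false. ✓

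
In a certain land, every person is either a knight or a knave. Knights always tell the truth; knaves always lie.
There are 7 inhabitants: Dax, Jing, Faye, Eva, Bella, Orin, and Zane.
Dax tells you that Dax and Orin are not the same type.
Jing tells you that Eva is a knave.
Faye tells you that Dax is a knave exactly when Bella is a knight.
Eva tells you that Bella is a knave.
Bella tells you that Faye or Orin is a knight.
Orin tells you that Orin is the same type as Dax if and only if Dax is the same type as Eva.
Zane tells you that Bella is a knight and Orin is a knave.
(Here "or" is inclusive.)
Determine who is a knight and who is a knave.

Dax is a knave, Jing is a knave, Faye is a knave, Eva is a knight, Bella is a knave, Orin is a knave, and Zane is a knave.

Dax is a knave; "Dax and Orin are not the same type" is False, as required.
Jing is a knave; "Eva is a knave" is False, as required.
Faye (knave): "Dax is a knave exactly when Bella is a knight" — False. ✓
Eva is a knight; "Bella is a knave" is True, as required.
Bella (knave): "Faye or Orin is a knight" — False. ✓
Orin is a knave; "Orin is the same type as Dax if and only if Dax is the same type as Eva" is False, as required.
As a knave, Zane's statement "Bella is a knight and Orin is a knave" should be False; it is.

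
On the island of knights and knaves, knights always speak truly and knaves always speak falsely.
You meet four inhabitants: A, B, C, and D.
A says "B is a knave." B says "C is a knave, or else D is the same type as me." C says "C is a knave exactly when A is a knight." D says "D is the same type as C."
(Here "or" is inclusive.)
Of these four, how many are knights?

3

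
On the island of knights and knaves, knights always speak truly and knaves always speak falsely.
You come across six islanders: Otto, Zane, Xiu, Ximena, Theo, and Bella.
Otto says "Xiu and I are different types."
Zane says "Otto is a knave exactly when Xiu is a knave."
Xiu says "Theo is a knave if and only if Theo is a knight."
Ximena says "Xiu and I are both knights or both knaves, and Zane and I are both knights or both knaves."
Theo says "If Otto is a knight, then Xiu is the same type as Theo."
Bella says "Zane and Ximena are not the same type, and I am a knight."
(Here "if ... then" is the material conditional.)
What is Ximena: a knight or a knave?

Ximena is a knave.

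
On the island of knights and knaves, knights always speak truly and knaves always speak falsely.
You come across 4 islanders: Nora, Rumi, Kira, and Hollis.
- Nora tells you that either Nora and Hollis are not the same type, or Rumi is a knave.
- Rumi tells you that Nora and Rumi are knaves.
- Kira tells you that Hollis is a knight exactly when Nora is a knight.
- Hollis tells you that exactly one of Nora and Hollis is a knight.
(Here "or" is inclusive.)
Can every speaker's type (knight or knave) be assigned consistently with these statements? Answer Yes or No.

No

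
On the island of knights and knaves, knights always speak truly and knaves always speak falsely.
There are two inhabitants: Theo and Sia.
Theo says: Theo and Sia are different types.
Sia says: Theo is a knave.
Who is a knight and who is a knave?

Knights: Theo. Knaves: Sia.

Theo is a knight; "Theo and Sia are different types" is True, as required.
Since Sia is a knave, "Theo is a knave" needs to be false, which holds.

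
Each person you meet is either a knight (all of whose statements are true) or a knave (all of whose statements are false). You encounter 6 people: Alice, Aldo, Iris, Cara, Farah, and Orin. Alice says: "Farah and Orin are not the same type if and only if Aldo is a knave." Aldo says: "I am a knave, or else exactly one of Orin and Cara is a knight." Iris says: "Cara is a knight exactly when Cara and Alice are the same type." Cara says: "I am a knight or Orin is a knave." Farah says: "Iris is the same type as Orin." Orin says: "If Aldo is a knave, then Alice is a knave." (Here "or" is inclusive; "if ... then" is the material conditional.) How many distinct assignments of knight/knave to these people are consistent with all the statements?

2

Consistent assignments:
  Alice=knight, Aldo=knight, Iris=knight, Cara=knave, Farah=knight, Orin=knight
  Alice=knave, Aldo=knight, Iris=knave, Cara=knave, Farah=knave, Orin=knight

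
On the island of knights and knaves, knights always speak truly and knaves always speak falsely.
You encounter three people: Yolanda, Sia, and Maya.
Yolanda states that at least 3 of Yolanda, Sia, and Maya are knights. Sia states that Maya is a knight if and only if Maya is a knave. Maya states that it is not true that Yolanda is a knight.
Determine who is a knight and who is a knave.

Yolanda is a knave, Sia is a knave, and Maya is a knight.

Yolanda is a knave, and the claim "at least 3 of Yolanda, Sia, and Maya are knights" is indeed false.
Sia is a knave; "Maya is a knight if and only if Maya is a knave" is false, as required.
Maya is a knight; "it is not true that Yolanda is a knight" is true, as required.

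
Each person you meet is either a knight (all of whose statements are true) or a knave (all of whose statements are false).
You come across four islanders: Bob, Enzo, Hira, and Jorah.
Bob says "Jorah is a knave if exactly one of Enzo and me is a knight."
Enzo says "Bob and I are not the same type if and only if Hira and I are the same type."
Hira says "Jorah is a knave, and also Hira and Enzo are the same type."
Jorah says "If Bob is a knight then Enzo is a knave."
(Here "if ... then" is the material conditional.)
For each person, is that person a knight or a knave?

Bob is a knight, Enzo is a knight, Hira is a knave, and Jorah is a knave.

Bob is a knight, and the claim "Jorah is a knave if exactly one of Enzo and me is a knight" is indeed true.
Enzo is a knight, and the claim "Bob and I are not the same type if and only if Hira and I are the same type" is indeed true.
Hira is a knave, and the claim "Jorah is a knave, and also Hira and Enzo are the same type" is indeed False.
Jorah is a knave, and the claim "if Bob is a knight then Enzo is a knave" is indeed False.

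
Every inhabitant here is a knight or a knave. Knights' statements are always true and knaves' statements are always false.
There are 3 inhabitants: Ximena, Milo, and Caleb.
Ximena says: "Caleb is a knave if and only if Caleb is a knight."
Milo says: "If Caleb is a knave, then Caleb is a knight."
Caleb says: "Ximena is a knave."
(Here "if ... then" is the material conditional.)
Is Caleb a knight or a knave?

Caleb is a knight.

Consistent assignments: {Ximena=knave, Milo=knight, Caleb=knight}
In every consistent assignment, Caleb is a knight.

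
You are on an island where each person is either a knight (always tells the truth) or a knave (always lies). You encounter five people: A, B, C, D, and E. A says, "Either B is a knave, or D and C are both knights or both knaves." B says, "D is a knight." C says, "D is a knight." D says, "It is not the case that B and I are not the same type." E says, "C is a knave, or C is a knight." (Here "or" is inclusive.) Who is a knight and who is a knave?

Knights: A, B, C, D, and E. Knaves: none.

Suppose A is a knave. Then A's statement "either B is a knave, or D and C are both knights or both knaves" would have to be false. Checking the 16 ways to assign the others, none is consistent with every speaker.
(For instance, with B=knight, C=knight, D=knight, E=knight, A's claim "either B is a knave, or D and C are both knights or both knaves" comes out true where it would need to be false.)
So A must be a knight, making "either B is a knave, or D and C are both knights or both knaves" true. Taking A=knight, B=knight, C=knight, D=knight, E=knight, each remaining statement checks out:
  B (knight): "D is a knight" — true. ✓
  C (knight): "D is a knight" — true. ✓
  D (knight): "it is not the case that B and I are not the same type" — true. ✓
  E (knight): "C is a knave, or C is a knight" — true. ✓
This is the unique consistent assignment.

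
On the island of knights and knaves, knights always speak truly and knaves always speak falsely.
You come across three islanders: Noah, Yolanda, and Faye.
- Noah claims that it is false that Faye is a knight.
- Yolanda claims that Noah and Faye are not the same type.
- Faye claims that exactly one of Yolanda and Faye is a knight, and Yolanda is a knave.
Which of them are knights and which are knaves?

Noah is a knight, Yolanda is a knight, and Faye is a knave.

As a knight, Noah's statement "it is false that Faye is a knight" should be True; it is.
Yolanda is a knight, so "Noah and Faye are not the same type" must be True — and it is.
Since Faye is a knave, "exactly one of Yolanda and Faye is a knight, and Yolanda is a knave" needs to be False, which holds.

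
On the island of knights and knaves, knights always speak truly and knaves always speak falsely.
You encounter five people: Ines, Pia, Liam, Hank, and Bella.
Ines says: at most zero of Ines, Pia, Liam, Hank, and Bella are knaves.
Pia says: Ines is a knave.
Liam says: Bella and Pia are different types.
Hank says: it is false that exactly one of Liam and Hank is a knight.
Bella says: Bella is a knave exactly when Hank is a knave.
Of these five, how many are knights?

3

The unique consistent assignment is Ines=knave, Pia=knight, Liam=knight, Hank=knight, Bella=knave.
That has 3 knights.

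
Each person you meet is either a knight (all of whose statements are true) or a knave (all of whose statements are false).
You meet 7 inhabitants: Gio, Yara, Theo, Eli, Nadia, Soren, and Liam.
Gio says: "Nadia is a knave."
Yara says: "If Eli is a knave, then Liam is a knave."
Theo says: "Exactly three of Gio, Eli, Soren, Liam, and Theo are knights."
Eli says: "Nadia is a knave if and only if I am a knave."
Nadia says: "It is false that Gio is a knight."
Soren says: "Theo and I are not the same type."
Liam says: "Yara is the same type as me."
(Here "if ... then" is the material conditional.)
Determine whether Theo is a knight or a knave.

Theo is a knave.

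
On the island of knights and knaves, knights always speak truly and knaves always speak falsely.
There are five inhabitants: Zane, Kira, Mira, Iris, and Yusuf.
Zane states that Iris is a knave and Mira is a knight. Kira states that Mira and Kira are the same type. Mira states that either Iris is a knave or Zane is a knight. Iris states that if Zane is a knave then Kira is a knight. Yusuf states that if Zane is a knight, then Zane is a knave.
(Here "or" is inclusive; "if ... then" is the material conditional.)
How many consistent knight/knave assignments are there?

0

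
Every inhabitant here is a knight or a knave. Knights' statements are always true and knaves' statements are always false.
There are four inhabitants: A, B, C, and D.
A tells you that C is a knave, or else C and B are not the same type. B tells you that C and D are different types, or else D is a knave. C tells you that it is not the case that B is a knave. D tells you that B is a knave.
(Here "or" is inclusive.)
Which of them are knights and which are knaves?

Suppose A is a knight. Then A's statement "C is a knave, or else C and B are not the same type" would have to be true. Checking the 8 ways to assign the others, none is consistent with every speaker.
(For instance, with B=knight, C=knight, D=knave, A's claim "C is a knave, or else C and B are not the same type" comes out false where it would need to be true.)
So A must be a knave, making "C is a knave, or else C and B are not the same type" false. Taking A=knave, B=knight, C=knight, D=knave, each remaining statement checks out:
  B (knight): "C and D are different types, or else D is a knave" — true. ✓
  C (knight): "it is not the case that B is a knave" — true. ✓
  D (knave): "B is a knave" — false. ✓
This is the unique consistent assignment.

Knights: B and C. Knaves: A and D.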